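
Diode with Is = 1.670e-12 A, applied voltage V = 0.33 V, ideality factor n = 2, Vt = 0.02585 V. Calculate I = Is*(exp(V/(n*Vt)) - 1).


Step 1: V/(n*Vt) = 0.33/(2*0.02585) = 6.3830
Step 2: exp(6.3830) = 5.9170e+02
Step 3: I = 1.670e-12 * (5.9170e+02 - 1) = 9.86e-10 A

9.86e-10


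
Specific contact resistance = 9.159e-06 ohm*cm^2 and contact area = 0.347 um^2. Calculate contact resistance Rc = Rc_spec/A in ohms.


Step 1: Convert area to cm^2: 0.347 um^2 = 3.4700e-09 cm^2
Step 2: Rc = Rc_spec / A = 9.159e-06 / 3.4700e-09
Step 3: Rc = 2.64e+03 ohms

2.64e+03


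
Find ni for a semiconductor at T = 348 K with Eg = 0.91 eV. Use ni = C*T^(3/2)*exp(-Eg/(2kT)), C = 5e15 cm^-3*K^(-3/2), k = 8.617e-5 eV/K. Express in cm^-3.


Step 1: Compute kT = 8.617e-5 * 348 = 0.02998716 eV
Step 2: Exponent = -Eg/(2kT) = -0.91/(2*0.02998716) = -15.17316
Step 3: T^(3/2) = 348^1.5 = 6491.86
Step 4: ni = 5e15 * 6491.86 * exp(-15.17316) = 8.35e+12 cm^-3

8.35e+12


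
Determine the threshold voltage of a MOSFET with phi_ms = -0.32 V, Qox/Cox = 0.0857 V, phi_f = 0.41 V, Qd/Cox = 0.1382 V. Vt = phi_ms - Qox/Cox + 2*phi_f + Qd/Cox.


Step 1: Vt = phi_ms - Qox/Cox + 2*phi_f + Qd/Cox
Step 2: Vt = -0.32 - 0.0857 + 2*0.41 + 0.1382
Step 3: Vt = -0.32 - 0.0857 + 0.82 + 0.1382
Step 4: Vt = 0.5525 V

0.5525


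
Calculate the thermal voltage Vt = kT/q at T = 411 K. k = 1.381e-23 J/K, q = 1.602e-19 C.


Step 1: kT = 1.381e-23 * 411 = 5.67591e-21 J
Step 2: Vt = kT/q = 5.67591e-21 / 1.602e-19
Step 3: Vt = 0.03543 V

0.03543


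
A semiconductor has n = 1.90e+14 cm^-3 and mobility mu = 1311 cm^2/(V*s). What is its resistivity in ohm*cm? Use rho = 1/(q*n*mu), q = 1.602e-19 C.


Step 1: sigma = q * n * mu = 1.602e-19 * 1.90e+14 * 1311 = 3.99042e-02 S/cm
Step 2: rho = 1 / sigma = 1 / 3.99042e-02 = 25.06 ohm*cm

25.06


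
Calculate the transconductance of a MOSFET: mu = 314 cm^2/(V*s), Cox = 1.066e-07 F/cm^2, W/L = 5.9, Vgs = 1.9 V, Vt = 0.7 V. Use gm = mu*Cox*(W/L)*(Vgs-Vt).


Step 1: Vov = Vgs - Vt = 1.9 - 0.7 = 1.2 V
Step 2: gm = mu * Cox * (W/L) * Vov
Step 3: gm = 314 * 1.066e-07 * 5.9 * 1.2 = 2.37e-04 S

2.37e-04


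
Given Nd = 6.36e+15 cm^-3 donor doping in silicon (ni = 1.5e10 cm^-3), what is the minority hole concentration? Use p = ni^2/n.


Step 1: Since Nd >> ni, n ≈ Nd = 6.36e+15 cm^-3
Step 2: p = ni^2 / n = (1.5e10)^2 / 6.36e+15
Step 3: p = 2.25e20 / 6.36e+15 = 3.54e+04 cm^-3

3.54e+04


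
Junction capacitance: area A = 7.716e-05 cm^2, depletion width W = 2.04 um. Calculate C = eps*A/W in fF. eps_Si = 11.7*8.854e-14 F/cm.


Step 1: eps_Si = 11.7 * 8.854e-14 = 1.035918e-12 F/cm
Step 2: W in cm = 2.04 * 1e-4 = 2.04e-04 cm
Step 3: C = 1.035918e-12 * 7.716e-05 / 2.04e-04 = 3.918207e-13 F
Step 4: C = 391.82 fF

391.82


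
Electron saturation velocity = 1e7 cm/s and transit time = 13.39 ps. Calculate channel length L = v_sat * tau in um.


Step 1: tau in seconds = 13.39 ps * 1e-12 = 1.3390e-11 s
Step 2: L = v_sat * tau = 1e7 * 1.3390e-11 = 1.3390e-04 cm
Step 3: L in um = 1.3390e-04 * 1e4 = 1.339 um

1.339


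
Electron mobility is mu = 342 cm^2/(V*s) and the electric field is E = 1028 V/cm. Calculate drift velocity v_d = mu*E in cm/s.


Step 1: v_d = mu * E
Step 2: v_d = 342 * 1028 = 351576
Step 3: v_d = 3.52e+05 cm/s

3.52e+05


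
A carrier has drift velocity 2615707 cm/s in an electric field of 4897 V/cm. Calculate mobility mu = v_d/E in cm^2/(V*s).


Step 1: mu = v_d / E
Step 2: mu = 2615707 / 4897
Step 3: mu = 534.14 cm^2/(V*s)

534.14


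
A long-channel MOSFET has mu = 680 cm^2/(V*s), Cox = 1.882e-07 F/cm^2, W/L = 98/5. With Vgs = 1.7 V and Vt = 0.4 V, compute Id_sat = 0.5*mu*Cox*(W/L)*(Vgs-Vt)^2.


Step 1: Overdrive voltage Vov = Vgs - Vt = 1.7 - 0.4 = 1.3 V
Step 2: W/L = 98/5 = 19.6
Step 3: Id = 0.5 * 680 * 1.882e-07 * 19.6 * 1.3^2
Step 4: Id = 2.12e-03 A

2.12e-03


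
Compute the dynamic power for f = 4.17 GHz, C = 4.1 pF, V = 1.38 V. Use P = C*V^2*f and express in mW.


Step 1: V^2 = 1.38^2 = 1.9044 V^2
Step 2: P = C*V^2*f = 4.1e-12 F * 1.9044 * 4.17e9 Hz
Step 3: P = 3.25595268e-02 W
Step 4: P = 32.56 mW

32.56


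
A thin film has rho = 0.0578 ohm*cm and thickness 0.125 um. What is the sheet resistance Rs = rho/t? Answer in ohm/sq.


Step 1: Convert thickness to cm: t = 0.125 um = 1.2500e-05 cm
Step 2: Rs = rho / t = 0.0578 / 1.2500e-05
Step 3: Rs = 4624.0 ohm/sq

4624.0


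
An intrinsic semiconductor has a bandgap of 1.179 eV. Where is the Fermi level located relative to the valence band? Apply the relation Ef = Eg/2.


Step 1: For an intrinsic semiconductor, the Fermi level sits at midgap.
Step 2: Ef = Eg / 2 = 1.179 / 2 = 0.5895 eV

0.5895


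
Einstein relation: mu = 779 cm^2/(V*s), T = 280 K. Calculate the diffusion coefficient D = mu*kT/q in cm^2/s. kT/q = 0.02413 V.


Step 1: D = mu * (kT/q)
Step 2: D = 779 * 0.02413
Step 3: D = 18.8 cm^2/s

18.8


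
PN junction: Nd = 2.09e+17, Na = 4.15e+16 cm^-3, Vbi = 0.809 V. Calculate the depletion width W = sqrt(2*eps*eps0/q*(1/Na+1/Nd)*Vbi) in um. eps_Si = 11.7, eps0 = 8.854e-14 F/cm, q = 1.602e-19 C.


Step 1: 1/Na + 1/Nd = 1/4.15e+16 + 1/2.09e+17 = 2.88811e-17
Step 2: 2*eps*eps0/q = 2*11.7*8.854e-14/1.602e-19 = 1.293281e+07
Step 3: W^2 = 1.293281e+07 * 2.88811e-17 * 0.809 = 3.02173e-10
Step 4: W = sqrt(3.02173e-10) = 1.738e-05 cm = 0.1738 um

0.1738


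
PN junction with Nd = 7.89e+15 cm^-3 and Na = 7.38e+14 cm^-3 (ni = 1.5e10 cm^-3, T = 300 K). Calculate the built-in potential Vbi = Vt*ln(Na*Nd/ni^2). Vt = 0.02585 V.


Step 1: Compute Na*Nd/ni^2 = 7.38e+14 * 7.89e+15 / (1.5e10)^2 = 2.5879e+10
Step 2: ln(2.5879e+10) = 23.9767
Step 3: Vbi = 0.02585 * 23.9767 = 0.62 V

0.62


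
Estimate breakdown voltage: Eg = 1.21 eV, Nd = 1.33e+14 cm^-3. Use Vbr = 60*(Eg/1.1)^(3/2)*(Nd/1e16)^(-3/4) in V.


Step 1: Eg/1.1 = 1.21/1.1 = 1.100000
Step 2: (Eg/1.1)^1.5 = 1.100000^1.5 = 1.153690
Step 3: (Nd/1e16)^(-0.75) = (0.0133)^(-0.75) = 25.533554
Step 4: Vbr = 60 * 1.153690 * 25.533554 = 1767.5 V

1767.5


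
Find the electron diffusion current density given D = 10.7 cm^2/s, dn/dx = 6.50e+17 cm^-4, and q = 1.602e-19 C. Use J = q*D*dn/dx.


Step 1: J = q * D * (dn/dx)
Step 2: J = 1.602e-19 * 10.7 * 6.50e+17
Step 3: J = 1.11e+00 A/cm^2

1.11e+00


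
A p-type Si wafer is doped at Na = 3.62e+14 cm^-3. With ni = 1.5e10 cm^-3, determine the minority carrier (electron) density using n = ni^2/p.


Step 1: Majority hole concentration p ≈ Na = 3.62e+14 cm^-3
Step 2: n = ni^2 / Na = (1.5e10)^2 / 3.62e+14
Step 3: n = 6.22e+05 cm^-3

6.22e+05


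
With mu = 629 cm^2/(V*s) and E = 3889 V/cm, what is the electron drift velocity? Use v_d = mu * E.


Step 1: v_d = mu * E
Step 2: v_d = 629 * 3889 = 2446181
Step 3: v_d = 2.45e+06 cm/s

2.45e+06


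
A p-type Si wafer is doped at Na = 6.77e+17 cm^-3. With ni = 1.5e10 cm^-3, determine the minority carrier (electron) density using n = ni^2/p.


Step 1: Majority hole concentration p ≈ Na = 6.77e+17 cm^-3
Step 2: n = ni^2 / Na = (1.5e10)^2 / 6.77e+17
Step 3: n = 3.32e+02 cm^-3

3.32e+02


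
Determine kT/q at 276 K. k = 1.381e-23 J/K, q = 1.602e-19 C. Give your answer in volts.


Step 1: kT = 1.381e-23 * 276 = 3.81156e-21 J
Step 2: Vt = kT/q = 3.81156e-21 / 1.602e-19
Step 3: Vt = 0.02379 V

0.02379


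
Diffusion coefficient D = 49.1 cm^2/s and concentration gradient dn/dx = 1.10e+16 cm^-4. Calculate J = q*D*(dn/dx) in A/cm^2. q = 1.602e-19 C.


Step 1: J = q * D * (dn/dx)
Step 2: J = 1.602e-19 * 49.1 * 1.10e+16
Step 3: J = 8.65e-02 A/cm^2

8.65e-02


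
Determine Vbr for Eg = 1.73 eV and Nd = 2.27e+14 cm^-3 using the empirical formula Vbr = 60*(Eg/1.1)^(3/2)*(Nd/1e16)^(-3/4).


Step 1: Eg/1.1 = 1.73/1.1 = 1.572727
Step 2: (Eg/1.1)^1.5 = 1.572727^1.5 = 1.972332
Step 3: (Nd/1e16)^(-0.75) = (0.0227)^(-0.75) = 17.099390
Step 4: Vbr = 60 * 1.972332 * 17.099390 = 2023.5 V

2023.5


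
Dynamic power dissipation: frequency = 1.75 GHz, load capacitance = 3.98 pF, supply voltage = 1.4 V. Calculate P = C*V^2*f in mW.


Step 1: V^2 = 1.4^2 = 1.96 V^2
Step 2: P = C*V^2*f = 3.98e-12 F * 1.96 * 1.75e9 Hz
Step 3: P = 1.36514e-02 W
Step 4: P = 13.651 mW

13.651


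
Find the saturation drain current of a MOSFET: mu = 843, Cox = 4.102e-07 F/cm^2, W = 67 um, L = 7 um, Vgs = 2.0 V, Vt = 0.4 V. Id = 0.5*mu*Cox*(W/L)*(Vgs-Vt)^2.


Step 1: Overdrive voltage Vov = Vgs - Vt = 2.0 - 0.4 = 1.6 V
Step 2: W/L = 67/7 = 9.57143
Step 3: Id = 0.5 * 843 * 4.102e-07 * 9.57143 * 1.6^2
Step 4: Id = 4.24e-03 A

4.24e-03


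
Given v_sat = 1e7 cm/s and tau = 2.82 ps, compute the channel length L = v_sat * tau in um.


Step 1: tau in seconds = 2.82 ps * 1e-12 = 2.8200e-12 s
Step 2: L = v_sat * tau = 1e7 * 2.8200e-12 = 2.8200e-05 cm
Step 3: L in um = 2.8200e-05 * 1e4 = 0.282 um

0.282


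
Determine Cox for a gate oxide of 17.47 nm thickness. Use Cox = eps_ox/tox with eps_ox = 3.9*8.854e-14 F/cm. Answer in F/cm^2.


Step 1: eps_ox = 3.9 * 8.854e-14 = 3.45306e-13 F/cm
Step 2: tox in cm = 17.47 nm * 1e-7 = 1.7470e-06 cm
Step 3: Cox = 3.45306e-13 / 1.7470e-06 = 1.98e-07 F/cm^2

1.98e-07


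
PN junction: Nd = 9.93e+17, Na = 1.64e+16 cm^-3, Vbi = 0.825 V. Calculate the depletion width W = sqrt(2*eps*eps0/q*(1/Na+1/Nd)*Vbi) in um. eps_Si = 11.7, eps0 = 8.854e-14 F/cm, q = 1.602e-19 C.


Step 1: 1/Na + 1/Nd = 1/1.64e+16 + 1/9.93e+17 = 6.19827e-17
Step 2: 2*eps*eps0/q = 2*11.7*8.854e-14/1.602e-19 = 1.293281e+07
Step 3: W^2 = 1.293281e+07 * 6.19827e-17 * 0.825 = 6.61329e-10
Step 4: W = sqrt(6.61329e-10) = 2.572e-05 cm = 0.2572 um

0.2572


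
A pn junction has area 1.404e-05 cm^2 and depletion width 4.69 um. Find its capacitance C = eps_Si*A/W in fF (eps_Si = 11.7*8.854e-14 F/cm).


Step 1: eps_Si = 11.7 * 8.854e-14 = 1.035918e-12 F/cm
Step 2: W in cm = 4.69 * 1e-4 = 4.69e-04 cm
Step 3: C = 1.035918e-12 * 1.404e-05 / 4.69e-04 = 3.101128e-14 F
Step 4: C = 31.01 fF

31.01


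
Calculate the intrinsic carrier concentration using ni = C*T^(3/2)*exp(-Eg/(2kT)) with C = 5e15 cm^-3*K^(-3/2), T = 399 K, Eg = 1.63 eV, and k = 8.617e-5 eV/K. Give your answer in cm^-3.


Step 1: Compute kT = 8.617e-5 * 399 = 0.03438183 eV
Step 2: Exponent = -Eg/(2kT) = -1.63/(2*0.03438183) = -23.70438
Step 3: T^(3/2) = 399^1.5 = 7970.02
Step 4: ni = 5e15 * 7970.02 * exp(-23.70438) = 2.02e+09 cm^-3

2.02e+09


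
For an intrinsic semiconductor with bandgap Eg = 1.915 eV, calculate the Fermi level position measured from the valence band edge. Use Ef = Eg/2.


Step 1: For an intrinsic semiconductor, the Fermi level sits at midgap.
Step 2: Ef = Eg / 2 = 1.915 / 2 = 0.9575 eV

0.9575


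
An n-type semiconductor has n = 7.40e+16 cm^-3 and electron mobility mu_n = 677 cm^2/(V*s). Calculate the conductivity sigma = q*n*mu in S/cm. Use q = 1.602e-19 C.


Step 1: sigma = q * n * mu
Step 2: sigma = 1.602e-19 * 7.40e+16 * 677
Step 3: sigma = 8.026e+00 S/cm

8.026e+00


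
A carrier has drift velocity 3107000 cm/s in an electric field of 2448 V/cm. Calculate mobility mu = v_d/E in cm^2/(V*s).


Step 1: mu = v_d / E
Step 2: mu = 3107000 / 2448
Step 3: mu = 1269.2 cm^2/(V*s)

1269.2


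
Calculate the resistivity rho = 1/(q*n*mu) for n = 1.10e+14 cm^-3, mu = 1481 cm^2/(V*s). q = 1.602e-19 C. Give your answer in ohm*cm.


Step 1: sigma = q * n * mu = 1.602e-19 * 1.10e+14 * 1481 = 2.60982e-02 S/cm
Step 2: rho = 1 / sigma = 1 / 2.60982e-02 = 38.32 ohm*cm

38.32


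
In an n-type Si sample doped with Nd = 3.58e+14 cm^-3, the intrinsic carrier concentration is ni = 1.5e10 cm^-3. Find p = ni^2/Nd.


Step 1: Since Nd >> ni, n ≈ Nd = 3.58e+14 cm^-3
Step 2: p = ni^2 / n = (1.5e10)^2 / 3.58e+14
Step 3: p = 2.25e20 / 3.58e+14 = 6.28e+05 cm^-3

6.28e+05


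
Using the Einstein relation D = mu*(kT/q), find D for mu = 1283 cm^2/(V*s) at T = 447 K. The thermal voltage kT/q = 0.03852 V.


Step 1: D = mu * (kT/q)
Step 2: D = 1283 * 0.03852
Step 3: D = 49.42 cm^2/s

49.42


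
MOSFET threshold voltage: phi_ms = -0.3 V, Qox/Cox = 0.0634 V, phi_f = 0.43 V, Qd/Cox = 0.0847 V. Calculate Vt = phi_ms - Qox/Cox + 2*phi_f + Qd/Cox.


Step 1: Vt = phi_ms - Qox/Cox + 2*phi_f + Qd/Cox
Step 2: Vt = -0.3 - 0.0634 + 2*0.43 + 0.0847
Step 3: Vt = -0.3 - 0.0634 + 0.86 + 0.0847
Step 4: Vt = 0.5813 V

0.5813


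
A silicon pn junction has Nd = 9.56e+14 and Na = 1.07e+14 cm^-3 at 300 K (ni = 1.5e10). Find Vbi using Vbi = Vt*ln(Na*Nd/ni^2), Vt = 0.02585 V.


Step 1: Compute Na*Nd/ni^2 = 1.07e+14 * 9.56e+14 / (1.5e10)^2 = 4.5463e+08
Step 2: ln(4.5463e+08) = 19.9350
Step 3: Vbi = 0.02585 * 19.9350 = 0.515 V

0.515


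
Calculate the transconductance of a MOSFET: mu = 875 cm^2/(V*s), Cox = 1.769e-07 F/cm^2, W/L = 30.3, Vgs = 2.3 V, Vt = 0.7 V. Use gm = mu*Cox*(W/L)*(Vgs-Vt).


Step 1: Vov = Vgs - Vt = 2.3 - 0.7 = 1.6 V
Step 2: gm = mu * Cox * (W/L) * Vov
Step 3: gm = 875 * 1.769e-07 * 30.3 * 1.6 = 7.50e-03 S

7.50e-03


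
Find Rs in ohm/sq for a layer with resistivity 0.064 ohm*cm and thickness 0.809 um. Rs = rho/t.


Step 1: Convert thickness to cm: t = 0.809 um = 8.0900e-05 cm
Step 2: Rs = rho / t = 0.064 / 8.0900e-05
Step 3: Rs = 791.1 ohm/sq

791.1


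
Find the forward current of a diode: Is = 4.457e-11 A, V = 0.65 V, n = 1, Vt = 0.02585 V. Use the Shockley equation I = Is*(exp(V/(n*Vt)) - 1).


Step 1: V/(n*Vt) = 0.65/(1*0.02585) = 25.1451
Step 2: exp(25.1451) = 8.3249e+10
Step 3: I = 4.457e-11 * (8.3249e+10 - 1) = 3.71e+00 A

3.71e+00


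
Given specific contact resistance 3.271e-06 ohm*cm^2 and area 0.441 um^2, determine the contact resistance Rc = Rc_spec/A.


Step 1: Convert area to cm^2: 0.441 um^2 = 4.4100e-09 cm^2
Step 2: Rc = Rc_spec / A = 3.271e-06 / 4.4100e-09
Step 3: Rc = 7.42e+02 ohms

7.42e+02


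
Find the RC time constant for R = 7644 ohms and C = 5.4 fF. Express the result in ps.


Step 1: tau = R * C
Step 2: tau = 7644 * 5.4 fF = 7644 * 5.4e-15 F
Step 3: tau = 4.12776e-11 s = 41.2776 ps

41.2776


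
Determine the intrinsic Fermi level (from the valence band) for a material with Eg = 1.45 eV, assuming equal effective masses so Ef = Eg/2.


Step 1: For an intrinsic semiconductor, the Fermi level sits at midgap.
Step 2: Ef = Eg / 2 = 1.45 / 2 = 0.725 eV

0.725


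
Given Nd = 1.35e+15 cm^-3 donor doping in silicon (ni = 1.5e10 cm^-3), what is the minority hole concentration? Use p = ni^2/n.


Step 1: Since Nd >> ni, n ≈ Nd = 1.35e+15 cm^-3
Step 2: p = ni^2 / n = (1.5e10)^2 / 1.35e+15
Step 3: p = 2.25e20 / 1.35e+15 = 1.67e+05 cm^-3

1.67e+05


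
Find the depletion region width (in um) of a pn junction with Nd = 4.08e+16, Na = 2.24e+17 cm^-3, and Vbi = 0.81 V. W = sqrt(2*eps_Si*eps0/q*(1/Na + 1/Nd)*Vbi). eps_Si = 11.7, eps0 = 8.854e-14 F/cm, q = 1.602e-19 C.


Step 1: 1/Na + 1/Nd = 1/2.24e+17 + 1/4.08e+16 = 2.89741e-17
Step 2: 2*eps*eps0/q = 2*11.7*8.854e-14/1.602e-19 = 1.293281e+07
Step 3: W^2 = 1.293281e+07 * 2.89741e-17 * 0.81 = 3.03520e-10
Step 4: W = sqrt(3.03520e-10) = 1.742e-05 cm = 0.1742 um

0.1742


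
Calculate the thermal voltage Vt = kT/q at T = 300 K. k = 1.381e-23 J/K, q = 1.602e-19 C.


Step 1: kT = 1.381e-23 * 300 = 4.143e-21 J
Step 2: Vt = kT/q = 4.143e-21 / 1.602e-19
Step 3: Vt = 0.02586 V

0.02586


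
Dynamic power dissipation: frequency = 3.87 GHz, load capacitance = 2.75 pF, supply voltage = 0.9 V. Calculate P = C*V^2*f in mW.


Step 1: V^2 = 0.9^2 = 0.81 V^2
Step 2: P = C*V^2*f = 2.75e-12 F * 0.81 * 3.87e9 Hz
Step 3: P = 8.620425e-03 W
Step 4: P = 8.62 mW

8.62


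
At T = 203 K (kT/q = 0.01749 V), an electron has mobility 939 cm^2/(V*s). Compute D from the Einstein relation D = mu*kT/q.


Step 1: D = mu * (kT/q)
Step 2: D = 939 * 0.01749
Step 3: D = 16.42 cm^2/s

16.42


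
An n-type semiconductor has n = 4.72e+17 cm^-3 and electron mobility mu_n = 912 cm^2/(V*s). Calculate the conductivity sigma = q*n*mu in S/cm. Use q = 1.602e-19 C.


Step 1: sigma = q * n * mu
Step 2: sigma = 1.602e-19 * 4.72e+17 * 912
Step 3: sigma = 6.896e+01 S/cm

6.896e+01


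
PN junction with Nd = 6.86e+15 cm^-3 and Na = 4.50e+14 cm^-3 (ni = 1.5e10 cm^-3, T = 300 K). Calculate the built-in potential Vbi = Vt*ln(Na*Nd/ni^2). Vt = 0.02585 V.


Step 1: Compute Na*Nd/ni^2 = 4.50e+14 * 6.86e+15 / (1.5e10)^2 = 1.3720e+10
Step 2: ln(1.3720e+10) = 23.3421
Step 3: Vbi = 0.02585 * 23.3421 = 0.603 V

0.603


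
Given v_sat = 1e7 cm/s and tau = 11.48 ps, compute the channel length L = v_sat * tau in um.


Step 1: tau in seconds = 11.48 ps * 1e-12 = 1.1480e-11 s
Step 2: L = v_sat * tau = 1e7 * 1.1480e-11 = 1.1480e-04 cm
Step 3: L in um = 1.1480e-04 * 1e4 = 1.148 um

1.148


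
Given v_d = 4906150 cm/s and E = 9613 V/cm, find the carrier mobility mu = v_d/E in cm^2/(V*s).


Step 1: mu = v_d / E
Step 2: mu = 4906150 / 9613
Step 3: mu = 510.37 cm^2/(V*s)

510.37


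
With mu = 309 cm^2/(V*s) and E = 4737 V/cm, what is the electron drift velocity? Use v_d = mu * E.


Step 1: v_d = mu * E
Step 2: v_d = 309 * 4737 = 1463733
Step 3: v_d = 1.46e+06 cm/s

1.46e+06


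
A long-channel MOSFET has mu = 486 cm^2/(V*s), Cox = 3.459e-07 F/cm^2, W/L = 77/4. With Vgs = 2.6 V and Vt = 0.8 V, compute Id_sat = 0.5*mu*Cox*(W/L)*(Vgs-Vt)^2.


Step 1: Overdrive voltage Vov = Vgs - Vt = 2.6 - 0.8 = 1.8 V
Step 2: W/L = 77/4 = 19.25
Step 3: Id = 0.5 * 486 * 3.459e-07 * 19.25 * 1.8^2
Step 4: Id = 5.24e-03 A

5.24e-03


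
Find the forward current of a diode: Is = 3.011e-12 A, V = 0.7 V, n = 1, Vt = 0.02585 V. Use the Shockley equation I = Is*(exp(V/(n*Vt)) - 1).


Step 1: V/(n*Vt) = 0.7/(1*0.02585) = 27.0793
Step 2: exp(27.0793) = 5.7596e+11
Step 3: I = 3.011e-12 * (5.7596e+11 - 1) = 1.73e+00 A

1.73e+00


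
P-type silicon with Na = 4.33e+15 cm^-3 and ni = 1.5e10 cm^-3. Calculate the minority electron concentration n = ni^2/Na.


Step 1: Majority hole concentration p ≈ Na = 4.33e+15 cm^-3
Step 2: n = ni^2 / Na = (1.5e10)^2 / 4.33e+15
Step 3: n = 5.20e+04 cm^-3

5.20e+04


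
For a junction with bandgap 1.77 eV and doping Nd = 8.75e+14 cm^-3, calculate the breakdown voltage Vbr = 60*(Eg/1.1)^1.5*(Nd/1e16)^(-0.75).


Step 1: Eg/1.1 = 1.77/1.1 = 1.609091
Step 2: (Eg/1.1)^1.5 = 1.609091^1.5 = 2.041131
Step 3: (Nd/1e16)^(-0.75) = (0.0875)^(-0.75) = 6.215756
Step 4: Vbr = 60 * 2.041131 * 6.215756 = 761.2 V

761.2


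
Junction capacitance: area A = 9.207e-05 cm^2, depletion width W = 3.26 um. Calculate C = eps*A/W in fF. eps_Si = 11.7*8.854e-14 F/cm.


Step 1: eps_Si = 11.7 * 8.854e-14 = 1.035918e-12 F/cm
Step 2: W in cm = 3.26 * 1e-4 = 3.26e-04 cm
Step 3: C = 1.035918e-12 * 9.207e-05 / 3.26e-04 = 2.925674e-13 F
Step 4: C = 292.57 fF

292.57


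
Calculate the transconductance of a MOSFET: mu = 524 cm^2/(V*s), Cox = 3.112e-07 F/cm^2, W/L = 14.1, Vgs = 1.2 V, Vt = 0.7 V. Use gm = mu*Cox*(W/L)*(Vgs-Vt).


Step 1: Vov = Vgs - Vt = 1.2 - 0.7 = 0.5 V
Step 2: gm = mu * Cox * (W/L) * Vov
Step 3: gm = 524 * 3.112e-07 * 14.1 * 0.5 = 1.15e-03 S

1.15e-03


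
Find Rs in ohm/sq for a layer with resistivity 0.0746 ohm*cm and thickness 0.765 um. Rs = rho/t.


Step 1: Convert thickness to cm: t = 0.765 um = 7.6500e-05 cm
Step 2: Rs = rho / t = 0.0746 / 7.6500e-05
Step 3: Rs = 975.2 ohm/sq

975.2


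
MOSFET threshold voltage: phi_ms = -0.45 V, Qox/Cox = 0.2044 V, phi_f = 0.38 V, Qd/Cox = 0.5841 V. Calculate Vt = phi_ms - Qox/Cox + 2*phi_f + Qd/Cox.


Step 1: Vt = phi_ms - Qox/Cox + 2*phi_f + Qd/Cox
Step 2: Vt = -0.45 - 0.2044 + 2*0.38 + 0.5841
Step 3: Vt = -0.45 - 0.2044 + 0.76 + 0.5841
Step 4: Vt = 0.6897 V

0.6897


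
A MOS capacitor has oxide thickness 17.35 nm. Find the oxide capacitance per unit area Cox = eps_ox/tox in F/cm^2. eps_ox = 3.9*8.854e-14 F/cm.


Step 1: eps_ox = 3.9 * 8.854e-14 = 3.45306e-13 F/cm
Step 2: tox in cm = 17.35 nm * 1e-7 = 1.7350e-06 cm
Step 3: Cox = 3.45306e-13 / 1.7350e-06 = 1.99e-07 F/cm^2

1.99e-07


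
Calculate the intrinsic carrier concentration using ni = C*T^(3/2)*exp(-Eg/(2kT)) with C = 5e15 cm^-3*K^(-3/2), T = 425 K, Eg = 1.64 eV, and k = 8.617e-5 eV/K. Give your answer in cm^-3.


Step 1: Compute kT = 8.617e-5 * 425 = 0.03662225 eV
Step 2: Exponent = -Eg/(2kT) = -1.64/(2*0.03662225) = -22.39076
Step 3: T^(3/2) = 425^1.5 = 8761.60
Step 4: ni = 5e15 * 8761.60 * exp(-22.39076) = 8.27e+09 cm^-3

8.27e+09


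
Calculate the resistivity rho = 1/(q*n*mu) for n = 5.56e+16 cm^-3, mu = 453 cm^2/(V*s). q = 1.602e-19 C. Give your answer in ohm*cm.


Step 1: sigma = q * n * mu = 1.602e-19 * 5.56e+16 * 453 = 4.03493e+00 S/cm
Step 2: rho = 1 / sigma = 1 / 4.03493e+00 = 0.2478 ohm*cm

0.2478


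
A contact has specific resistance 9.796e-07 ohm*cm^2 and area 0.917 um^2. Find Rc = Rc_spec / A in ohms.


Step 1: Convert area to cm^2: 0.917 um^2 = 9.1700e-09 cm^2
Step 2: Rc = Rc_spec / A = 9.796e-07 / 9.1700e-09
Step 3: Rc = 1.07e+02 ohms

1.07e+02


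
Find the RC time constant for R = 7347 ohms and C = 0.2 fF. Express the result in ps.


Step 1: tau = R * C
Step 2: tau = 7347 * 0.2 fF = 7347 * 2.0e-16 F
Step 3: tau = 1.4694e-12 s = 1.4694 ps

1.4694


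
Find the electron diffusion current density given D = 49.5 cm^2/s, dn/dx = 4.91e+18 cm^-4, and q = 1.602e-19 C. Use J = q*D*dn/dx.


Step 1: J = q * D * (dn/dx)
Step 2: J = 1.602e-19 * 49.5 * 4.91e+18
Step 3: J = 3.89e+01 A/cm^2

3.89e+01


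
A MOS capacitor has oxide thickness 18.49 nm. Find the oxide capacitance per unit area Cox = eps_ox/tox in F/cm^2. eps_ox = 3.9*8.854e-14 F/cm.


Step 1: eps_ox = 3.9 * 8.854e-14 = 3.45306e-13 F/cm
Step 2: tox in cm = 18.49 nm * 1e-7 = 1.8490e-06 cm
Step 3: Cox = 3.45306e-13 / 1.8490e-06 = 1.87e-07 F/cm^2

1.87e-07


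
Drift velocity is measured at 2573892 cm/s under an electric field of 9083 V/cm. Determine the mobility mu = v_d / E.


Step 1: mu = v_d / E
Step 2: mu = 2573892 / 9083
Step 3: mu = 283.37 cm^2/(V*s)

283.37


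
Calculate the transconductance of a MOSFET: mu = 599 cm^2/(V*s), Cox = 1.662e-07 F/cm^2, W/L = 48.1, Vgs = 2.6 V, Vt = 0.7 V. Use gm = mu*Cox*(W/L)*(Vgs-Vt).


Step 1: Vov = Vgs - Vt = 2.6 - 0.7 = 1.9 V
Step 2: gm = mu * Cox * (W/L) * Vov
Step 3: gm = 599 * 1.662e-07 * 48.1 * 1.9 = 9.10e-03 S

9.10e-03


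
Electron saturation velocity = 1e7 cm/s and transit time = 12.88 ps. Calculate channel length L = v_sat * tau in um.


Step 1: tau in seconds = 12.88 ps * 1e-12 = 1.2880e-11 s
Step 2: L = v_sat * tau = 1e7 * 1.2880e-11 = 1.2880e-04 cm
Step 3: L in um = 1.2880e-04 * 1e4 = 1.288 um

1.288


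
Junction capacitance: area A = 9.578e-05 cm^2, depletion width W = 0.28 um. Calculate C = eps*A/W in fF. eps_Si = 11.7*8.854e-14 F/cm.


Step 1: eps_Si = 11.7 * 8.854e-14 = 1.035918e-12 F/cm
Step 2: W in cm = 0.28 * 1e-4 = 2.80e-05 cm
Step 3: C = 1.035918e-12 * 9.578e-05 / 2.80e-05 = 3.543580e-12 F
Step 4: C = 3543.58 fF

3543.58


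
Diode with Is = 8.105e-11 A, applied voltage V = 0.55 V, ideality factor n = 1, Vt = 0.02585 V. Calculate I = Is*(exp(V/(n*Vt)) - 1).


Step 1: V/(n*Vt) = 0.55/(1*0.02585) = 21.2766
Step 2: exp(21.2766) = 1.7390e+09
Step 3: I = 8.105e-11 * (1.7390e+09 - 1) = 1.41e-01 A

1.41e-01


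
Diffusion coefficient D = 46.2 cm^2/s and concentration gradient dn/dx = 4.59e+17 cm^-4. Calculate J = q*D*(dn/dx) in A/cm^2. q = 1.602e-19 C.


Step 1: J = q * D * (dn/dx)
Step 2: J = 1.602e-19 * 46.2 * 4.59e+17
Step 3: J = 3.40e+00 A/cm^2

3.40e+00


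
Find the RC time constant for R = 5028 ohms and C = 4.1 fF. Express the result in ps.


Step 1: tau = R * C
Step 2: tau = 5028 * 4.1 fF = 5028 * 4.1e-15 F
Step 3: tau = 2.06148e-11 s = 20.6148 ps

20.6148


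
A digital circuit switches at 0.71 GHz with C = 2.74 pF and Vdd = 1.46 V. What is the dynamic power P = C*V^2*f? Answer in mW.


Step 1: V^2 = 1.46^2 = 2.1316 V^2
Step 2: P = C*V^2*f = 2.74e-12 F * 2.1316 * 0.71e9 Hz
Step 3: P = 4.14681464e-03 W
Step 4: P = 4.147 mW

4.147


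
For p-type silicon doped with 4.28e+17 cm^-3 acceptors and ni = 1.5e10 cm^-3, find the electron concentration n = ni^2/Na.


Step 1: Majority hole concentration p ≈ Na = 4.28e+17 cm^-3
Step 2: n = ni^2 / Na = (1.5e10)^2 / 4.28e+17
Step 3: n = 5.26e+02 cm^-3

5.26e+02


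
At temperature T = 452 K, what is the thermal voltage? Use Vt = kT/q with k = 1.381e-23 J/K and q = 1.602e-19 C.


Step 1: kT = 1.381e-23 * 452 = 6.24212e-21 J
Step 2: Vt = kT/q = 6.24212e-21 / 1.602e-19
Step 3: Vt = 0.03896 V

0.03896


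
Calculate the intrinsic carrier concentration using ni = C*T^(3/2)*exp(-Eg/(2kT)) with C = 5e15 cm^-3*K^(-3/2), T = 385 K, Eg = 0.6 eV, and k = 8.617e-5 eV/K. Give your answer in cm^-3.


Step 1: Compute kT = 8.617e-5 * 385 = 0.03317545 eV
Step 2: Exponent = -Eg/(2kT) = -0.6/(2*0.03317545) = -9.04283
Step 3: T^(3/2) = 385^1.5 = 7554.25
Step 4: ni = 5e15 * 7554.25 * exp(-9.04283) = 4.47e+15 cm^-3

4.47e+15


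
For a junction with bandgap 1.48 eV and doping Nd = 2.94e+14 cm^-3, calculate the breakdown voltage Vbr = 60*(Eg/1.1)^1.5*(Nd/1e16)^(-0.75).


Step 1: Eg/1.1 = 1.48/1.1 = 1.345455
Step 2: (Eg/1.1)^1.5 = 1.345455^1.5 = 1.560644
Step 3: (Nd/1e16)^(-0.75) = (0.0294)^(-0.75) = 14.084437
Step 4: Vbr = 60 * 1.560644 * 14.084437 = 1318.8 V

1318.8


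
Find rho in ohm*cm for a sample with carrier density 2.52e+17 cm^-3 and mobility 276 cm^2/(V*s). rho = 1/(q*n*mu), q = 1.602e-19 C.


Step 1: sigma = q * n * mu = 1.602e-19 * 2.52e+17 * 276 = 1.11422e+01 S/cm
Step 2: rho = 1 / sigma = 1 / 1.11422e+01 = 0.08975 ohm*cm

0.08975


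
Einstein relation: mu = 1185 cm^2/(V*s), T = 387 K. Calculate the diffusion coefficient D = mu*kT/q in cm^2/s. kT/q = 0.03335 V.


Step 1: D = mu * (kT/q)
Step 2: D = 1185 * 0.03335
Step 3: D = 39.52 cm^2/s

39.52


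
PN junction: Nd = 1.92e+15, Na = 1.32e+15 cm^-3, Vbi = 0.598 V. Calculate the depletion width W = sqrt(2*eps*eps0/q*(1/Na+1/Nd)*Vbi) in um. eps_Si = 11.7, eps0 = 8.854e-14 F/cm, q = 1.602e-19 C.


Step 1: 1/Na + 1/Nd = 1/1.32e+15 + 1/1.92e+15 = 1.27841e-15
Step 2: 2*eps*eps0/q = 2*11.7*8.854e-14/1.602e-19 = 1.293281e+07
Step 3: W^2 = 1.293281e+07 * 1.27841e-15 * 0.598 = 9.88699e-09
Step 4: W = sqrt(9.88699e-09) = 9.943e-05 cm = 0.9943 um

0.9943


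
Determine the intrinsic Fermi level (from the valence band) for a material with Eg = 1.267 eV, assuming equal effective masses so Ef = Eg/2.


Step 1: For an intrinsic semiconductor, the Fermi level sits at midgap.
Step 2: Ef = Eg / 2 = 1.267 / 2 = 0.6335 eV

0.6335


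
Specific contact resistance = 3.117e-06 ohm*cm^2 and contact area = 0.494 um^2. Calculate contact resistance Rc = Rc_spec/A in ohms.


Step 1: Convert area to cm^2: 0.494 um^2 = 4.9400e-09 cm^2
Step 2: Rc = Rc_spec / A = 3.117e-06 / 4.9400e-09
Step 3: Rc = 6.31e+02 ohms

6.31e+02


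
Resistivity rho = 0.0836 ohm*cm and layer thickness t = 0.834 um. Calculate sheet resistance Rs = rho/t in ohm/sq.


Step 1: Convert thickness to cm: t = 0.834 um = 8.3400e-05 cm
Step 2: Rs = rho / t = 0.0836 / 8.3400e-05
Step 3: Rs = 1002.4 ohm/sq

1002.4


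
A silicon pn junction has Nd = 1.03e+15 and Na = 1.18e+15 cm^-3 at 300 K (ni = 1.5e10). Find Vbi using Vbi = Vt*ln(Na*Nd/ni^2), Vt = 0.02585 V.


Step 1: Compute Na*Nd/ni^2 = 1.18e+15 * 1.03e+15 / (1.5e10)^2 = 5.4018e+09
Step 2: ln(5.4018e+09) = 22.4100
Step 3: Vbi = 0.02585 * 22.4100 = 0.579 V

0.579


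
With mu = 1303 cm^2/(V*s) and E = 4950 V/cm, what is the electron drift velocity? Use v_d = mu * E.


Step 1: v_d = mu * E
Step 2: v_d = 1303 * 4950 = 6449850
Step 3: v_d = 6.45e+06 cm/s

6.45e+06


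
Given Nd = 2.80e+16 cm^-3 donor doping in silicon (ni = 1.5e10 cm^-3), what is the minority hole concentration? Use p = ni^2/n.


Step 1: Since Nd >> ni, n ≈ Nd = 2.80e+16 cm^-3
Step 2: p = ni^2 / n = (1.5e10)^2 / 2.80e+16
Step 3: p = 2.25e20 / 2.80e+16 = 8.04e+03 cm^-3

8.04e+03


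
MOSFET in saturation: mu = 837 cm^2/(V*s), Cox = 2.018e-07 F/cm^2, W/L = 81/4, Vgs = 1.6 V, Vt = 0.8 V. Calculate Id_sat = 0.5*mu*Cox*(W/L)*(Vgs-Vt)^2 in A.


Step 1: Overdrive voltage Vov = Vgs - Vt = 1.6 - 0.8 = 0.8 V
Step 2: W/L = 81/4 = 20.25
Step 3: Id = 0.5 * 837 * 2.018e-07 * 20.25 * 0.8^2
Step 4: Id = 1.09e-03 A

1.09e-03


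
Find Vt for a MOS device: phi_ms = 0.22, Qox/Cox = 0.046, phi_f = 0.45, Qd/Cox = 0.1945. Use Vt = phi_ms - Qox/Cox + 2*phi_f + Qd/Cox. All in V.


Step 1: Vt = phi_ms - Qox/Cox + 2*phi_f + Qd/Cox
Step 2: Vt = 0.22 - 0.046 + 2*0.45 + 0.1945
Step 3: Vt = 0.22 - 0.046 + 0.9 + 0.1945
Step 4: Vt = 1.2685 V

1.2685


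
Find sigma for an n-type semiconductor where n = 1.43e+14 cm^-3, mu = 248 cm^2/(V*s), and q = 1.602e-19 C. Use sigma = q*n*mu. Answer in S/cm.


Step 1: sigma = q * n * mu
Step 2: sigma = 1.602e-19 * 1.43e+14 * 248
Step 3: sigma = 5.681e-03 S/cm

5.681e-03


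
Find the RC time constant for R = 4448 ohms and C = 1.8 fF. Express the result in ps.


Step 1: tau = R * C
Step 2: tau = 4448 * 1.8 fF = 4448 * 1.8e-15 F
Step 3: tau = 8.0064e-12 s = 8.0064 ps

8.0064


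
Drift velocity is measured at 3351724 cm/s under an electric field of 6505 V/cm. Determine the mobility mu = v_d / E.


Step 1: mu = v_d / E
Step 2: mu = 3351724 / 6505
Step 3: mu = 515.25 cm^2/(V*s)

515.25


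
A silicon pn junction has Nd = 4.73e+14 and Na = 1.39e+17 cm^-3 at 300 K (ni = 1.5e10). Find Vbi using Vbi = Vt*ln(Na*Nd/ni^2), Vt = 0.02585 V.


Step 1: Compute Na*Nd/ni^2 = 1.39e+17 * 4.73e+14 / (1.5e10)^2 = 2.9221e+11
Step 2: ln(2.9221e+11) = 26.4007
Step 3: Vbi = 0.02585 * 26.4007 = 0.682 V

0.682


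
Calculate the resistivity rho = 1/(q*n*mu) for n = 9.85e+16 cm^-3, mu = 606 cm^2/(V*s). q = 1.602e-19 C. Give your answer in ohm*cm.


Step 1: sigma = q * n * mu = 1.602e-19 * 9.85e+16 * 606 = 9.56250e+00 S/cm
Step 2: rho = 1 / sigma = 1 / 9.56250e+00 = 0.1046 ohm*cm

0.1046


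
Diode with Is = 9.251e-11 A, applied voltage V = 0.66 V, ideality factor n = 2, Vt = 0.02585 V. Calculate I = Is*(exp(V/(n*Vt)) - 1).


Step 1: V/(n*Vt) = 0.66/(2*0.02585) = 12.7660
Step 2: exp(12.7660) = 3.5011e+05
Step 3: I = 9.251e-11 * (3.5011e+05 - 1) = 3.24e-05 A

3.24e-05


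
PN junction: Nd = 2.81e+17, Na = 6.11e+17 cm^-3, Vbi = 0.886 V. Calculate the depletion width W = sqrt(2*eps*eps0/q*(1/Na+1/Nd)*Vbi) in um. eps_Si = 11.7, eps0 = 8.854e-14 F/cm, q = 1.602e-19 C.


Step 1: 1/Na + 1/Nd = 1/6.11e+17 + 1/2.81e+17 = 5.19538e-18
Step 2: 2*eps*eps0/q = 2*11.7*8.854e-14/1.602e-19 = 1.293281e+07
Step 3: W^2 = 1.293281e+07 * 5.19538e-18 * 0.886 = 5.95311e-11
Step 4: W = sqrt(5.95311e-11) = 7.716e-06 cm = 0.07716 um

0.07716


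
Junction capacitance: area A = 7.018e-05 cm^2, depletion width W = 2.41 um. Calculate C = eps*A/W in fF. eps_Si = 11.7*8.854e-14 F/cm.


Step 1: eps_Si = 11.7 * 8.854e-14 = 1.035918e-12 F/cm
Step 2: W in cm = 2.41 * 1e-4 = 2.41e-04 cm
Step 3: C = 1.035918e-12 * 7.018e-05 / 2.41e-04 = 3.016628e-13 F
Step 4: C = 301.66 fF

301.66


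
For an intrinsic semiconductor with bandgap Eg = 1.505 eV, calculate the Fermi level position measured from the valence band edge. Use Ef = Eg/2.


Step 1: For an intrinsic semiconductor, the Fermi level sits at midgap.
Step 2: Ef = Eg / 2 = 1.505 / 2 = 0.7525 eV

0.7525


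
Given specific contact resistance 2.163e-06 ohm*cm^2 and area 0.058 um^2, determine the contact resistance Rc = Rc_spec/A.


Step 1: Convert area to cm^2: 0.058 um^2 = 5.8000e-10 cm^2
Step 2: Rc = Rc_spec / A = 2.163e-06 / 5.8000e-10
Step 3: Rc = 3.73e+03 ohms

3.73e+03


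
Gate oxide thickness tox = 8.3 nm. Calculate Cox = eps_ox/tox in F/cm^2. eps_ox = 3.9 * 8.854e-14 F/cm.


Step 1: eps_ox = 3.9 * 8.854e-14 = 3.45306e-13 F/cm
Step 2: tox in cm = 8.3 nm * 1e-7 = 8.3000e-07 cm
Step 3: Cox = 3.45306e-13 / 8.3000e-07 = 4.16e-07 F/cm^2

4.16e-07


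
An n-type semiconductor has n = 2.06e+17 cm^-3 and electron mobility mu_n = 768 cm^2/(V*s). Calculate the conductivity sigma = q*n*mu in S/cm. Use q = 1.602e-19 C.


Step 1: sigma = q * n * mu
Step 2: sigma = 1.602e-19 * 2.06e+17 * 768
Step 3: sigma = 2.534e+01 S/cm

2.534e+01


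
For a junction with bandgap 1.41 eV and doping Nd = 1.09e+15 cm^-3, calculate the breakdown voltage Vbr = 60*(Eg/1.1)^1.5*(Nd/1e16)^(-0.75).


Step 1: Eg/1.1 = 1.41/1.1 = 1.281818
Step 2: (Eg/1.1)^1.5 = 1.281818^1.5 = 1.451241
Step 3: (Nd/1e16)^(-0.75) = (0.109)^(-0.75) = 5.271450
Step 4: Vbr = 60 * 1.451241 * 5.271450 = 459.0 V

459.0


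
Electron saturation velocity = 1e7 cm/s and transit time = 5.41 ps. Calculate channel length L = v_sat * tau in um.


Step 1: tau in seconds = 5.41 ps * 1e-12 = 5.4100e-12 s
Step 2: L = v_sat * tau = 1e7 * 5.4100e-12 = 5.4100e-05 cm
Step 3: L in um = 5.4100e-05 * 1e4 = 0.541 um

0.541


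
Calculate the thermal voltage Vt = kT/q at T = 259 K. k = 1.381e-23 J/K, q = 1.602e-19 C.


Step 1: kT = 1.381e-23 * 259 = 3.57679e-21 J
Step 2: Vt = kT/q = 3.57679e-21 / 1.602e-19
Step 3: Vt = 0.02233 V

0.02233


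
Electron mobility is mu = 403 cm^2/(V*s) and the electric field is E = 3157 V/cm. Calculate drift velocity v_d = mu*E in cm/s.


Step 1: v_d = mu * E
Step 2: v_d = 403 * 3157 = 1272271
Step 3: v_d = 1.27e+06 cm/s

1.27e+06


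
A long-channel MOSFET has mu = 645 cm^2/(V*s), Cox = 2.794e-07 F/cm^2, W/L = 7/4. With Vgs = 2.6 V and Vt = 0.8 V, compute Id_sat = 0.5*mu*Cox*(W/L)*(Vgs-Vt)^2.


Step 1: Overdrive voltage Vov = Vgs - Vt = 2.6 - 0.8 = 1.8 V
Step 2: W/L = 7/4 = 1.75
Step 3: Id = 0.5 * 645 * 2.794e-07 * 1.75 * 1.8^2
Step 4: Id = 5.11e-04 A

5.11e-04


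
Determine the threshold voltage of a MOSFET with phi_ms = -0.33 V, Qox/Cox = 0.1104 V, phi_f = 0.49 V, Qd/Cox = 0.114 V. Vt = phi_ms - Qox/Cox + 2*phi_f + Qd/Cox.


Step 1: Vt = phi_ms - Qox/Cox + 2*phi_f + Qd/Cox
Step 2: Vt = -0.33 - 0.1104 + 2*0.49 + 0.114
Step 3: Vt = -0.33 - 0.1104 + 0.98 + 0.114
Step 4: Vt = 0.6536 V

0.6536


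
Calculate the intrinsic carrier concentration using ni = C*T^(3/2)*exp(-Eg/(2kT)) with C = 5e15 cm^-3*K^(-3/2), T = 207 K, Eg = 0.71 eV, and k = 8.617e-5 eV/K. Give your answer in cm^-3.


Step 1: Compute kT = 8.617e-5 * 207 = 0.01783719 eV
Step 2: Exponent = -Eg/(2kT) = -0.71/(2*0.01783719) = -19.90224
Step 3: T^(3/2) = 207^1.5 = 2978.21
Step 4: ni = 5e15 * 2978.21 * exp(-19.90224) = 3.38e+10 cm^-3

3.38e+10


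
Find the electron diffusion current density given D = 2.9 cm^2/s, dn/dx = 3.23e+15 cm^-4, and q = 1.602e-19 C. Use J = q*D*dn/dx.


Step 1: J = q * D * (dn/dx)
Step 2: J = 1.602e-19 * 2.9 * 3.23e+15
Step 3: J = 1.50e-03 A/cm^2

1.50e-03


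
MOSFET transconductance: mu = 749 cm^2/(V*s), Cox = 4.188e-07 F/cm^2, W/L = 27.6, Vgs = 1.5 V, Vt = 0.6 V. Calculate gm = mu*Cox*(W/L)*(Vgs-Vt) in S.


Step 1: Vov = Vgs - Vt = 1.5 - 0.6 = 0.9 V
Step 2: gm = mu * Cox * (W/L) * Vov
Step 3: gm = 749 * 4.188e-07 * 27.6 * 0.9 = 7.79e-03 S

7.79e-03


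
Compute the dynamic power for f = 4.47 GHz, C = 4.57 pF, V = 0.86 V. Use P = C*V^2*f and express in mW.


Step 1: V^2 = 0.86^2 = 0.7396 V^2
Step 2: P = C*V^2*f = 4.57e-12 F * 0.7396 * 4.47e9 Hz
Step 3: P = 1.510847484e-02 W
Step 4: P = 15.108 mW

15.108


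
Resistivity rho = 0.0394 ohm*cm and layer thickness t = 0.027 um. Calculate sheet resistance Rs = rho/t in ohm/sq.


Step 1: Convert thickness to cm: t = 0.027 um = 2.7000e-06 cm
Step 2: Rs = rho / t = 0.0394 / 2.7000e-06
Step 3: Rs = 14592.6 ohm/sq

14592.6


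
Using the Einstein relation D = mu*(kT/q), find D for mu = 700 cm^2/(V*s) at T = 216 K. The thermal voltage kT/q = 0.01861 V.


Step 1: D = mu * (kT/q)
Step 2: D = 700 * 0.01861
Step 3: D = 13.03 cm^2/s

13.03


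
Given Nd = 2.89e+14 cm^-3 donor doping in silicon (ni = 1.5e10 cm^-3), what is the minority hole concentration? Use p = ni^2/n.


Step 1: Since Nd >> ni, n ≈ Nd = 2.89e+14 cm^-3
Step 2: p = ni^2 / n = (1.5e10)^2 / 2.89e+14
Step 3: p = 2.25e20 / 2.89e+14 = 7.79e+05 cm^-3

7.79e+05


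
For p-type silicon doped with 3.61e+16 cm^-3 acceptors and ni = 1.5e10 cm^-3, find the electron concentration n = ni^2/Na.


Step 1: Majority hole concentration p ≈ Na = 3.61e+16 cm^-3
Step 2: n = ni^2 / Na = (1.5e10)^2 / 3.61e+16
Step 3: n = 6.23e+03 cm^-3

6.23e+03


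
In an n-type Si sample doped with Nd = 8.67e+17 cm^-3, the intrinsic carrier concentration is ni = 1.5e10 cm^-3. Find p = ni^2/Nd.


Step 1: Since Nd >> ni, n ≈ Nd = 8.67e+17 cm^-3
Step 2: p = ni^2 / n = (1.5e10)^2 / 8.67e+17
Step 3: p = 2.25e20 / 8.67e+17 = 2.60e+02 cm^-3

2.60e+02


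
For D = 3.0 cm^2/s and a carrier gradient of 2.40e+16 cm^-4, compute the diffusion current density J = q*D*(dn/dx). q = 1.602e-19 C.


Step 1: J = q * D * (dn/dx)
Step 2: J = 1.602e-19 * 3.0 * 2.40e+16
Step 3: J = 1.15e-02 A/cm^2

1.15e-02


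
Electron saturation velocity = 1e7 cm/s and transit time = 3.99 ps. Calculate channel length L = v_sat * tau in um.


Step 1: tau in seconds = 3.99 ps * 1e-12 = 3.9900e-12 s
Step 2: L = v_sat * tau = 1e7 * 3.9900e-12 = 3.9900e-05 cm
Step 3: L in um = 3.9900e-05 * 1e4 = 0.399 um

0.399


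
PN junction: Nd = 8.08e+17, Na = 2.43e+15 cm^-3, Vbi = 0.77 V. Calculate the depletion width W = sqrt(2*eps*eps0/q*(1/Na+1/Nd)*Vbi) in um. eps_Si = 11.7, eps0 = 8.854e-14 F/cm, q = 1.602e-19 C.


Step 1: 1/Na + 1/Nd = 1/2.43e+15 + 1/8.08e+17 = 4.12760e-16
Step 2: 2*eps*eps0/q = 2*11.7*8.854e-14/1.602e-19 = 1.293281e+07
Step 3: W^2 = 1.293281e+07 * 4.12760e-16 * 0.77 = 4.11037e-09
Step 4: W = sqrt(4.11037e-09) = 6.411e-05 cm = 0.6411 um

0.6411


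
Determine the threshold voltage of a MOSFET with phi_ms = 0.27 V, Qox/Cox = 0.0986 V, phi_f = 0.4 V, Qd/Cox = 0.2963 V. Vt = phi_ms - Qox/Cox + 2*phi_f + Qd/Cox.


Step 1: Vt = phi_ms - Qox/Cox + 2*phi_f + Qd/Cox
Step 2: Vt = 0.27 - 0.0986 + 2*0.4 + 0.2963
Step 3: Vt = 0.27 - 0.0986 + 0.8 + 0.2963
Step 4: Vt = 1.2677 V

1.2677


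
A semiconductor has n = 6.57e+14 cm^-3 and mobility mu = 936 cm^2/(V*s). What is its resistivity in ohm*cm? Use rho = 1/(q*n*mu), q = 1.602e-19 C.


Step 1: sigma = q * n * mu = 1.602e-19 * 6.57e+14 * 936 = 9.85153e-02 S/cm
Step 2: rho = 1 / sigma = 1 / 9.85153e-02 = 10.15 ohm*cm

10.15


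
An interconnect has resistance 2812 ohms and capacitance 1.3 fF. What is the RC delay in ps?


Step 1: tau = R * C
Step 2: tau = 2812 * 1.3 fF = 2812 * 1.3e-15 F
Step 3: tau = 3.6556e-12 s = 3.6556 ps

3.6556


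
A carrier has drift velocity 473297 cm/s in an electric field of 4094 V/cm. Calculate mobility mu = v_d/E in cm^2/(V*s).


Step 1: mu = v_d / E
Step 2: mu = 473297 / 4094
Step 3: mu = 115.61 cm^2/(V*s)

115.61


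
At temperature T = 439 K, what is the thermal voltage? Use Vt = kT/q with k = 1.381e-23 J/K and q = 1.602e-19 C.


Step 1: kT = 1.381e-23 * 439 = 6.06259e-21 J
Step 2: Vt = kT/q = 6.06259e-21 / 1.602e-19
Step 3: Vt = 0.03784 V

0.03784


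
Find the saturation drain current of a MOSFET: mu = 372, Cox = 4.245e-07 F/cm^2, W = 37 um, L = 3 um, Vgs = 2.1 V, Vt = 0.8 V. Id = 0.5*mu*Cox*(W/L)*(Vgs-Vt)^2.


Step 1: Overdrive voltage Vov = Vgs - Vt = 2.1 - 0.8 = 1.3 V
Step 2: W/L = 37/3 = 12.3333
Step 3: Id = 0.5 * 372 * 4.245e-07 * 12.3333 * 1.3^2
Step 4: Id = 1.65e-03 A

1.65e-03


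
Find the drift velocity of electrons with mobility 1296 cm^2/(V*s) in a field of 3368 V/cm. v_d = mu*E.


Step 1: v_d = mu * E
Step 2: v_d = 1296 * 3368 = 4364928
Step 3: v_d = 4.36e+06 cm/s

4.36e+06


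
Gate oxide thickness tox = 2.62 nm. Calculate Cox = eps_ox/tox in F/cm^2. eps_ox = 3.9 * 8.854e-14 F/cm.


Step 1: eps_ox = 3.9 * 8.854e-14 = 3.45306e-13 F/cm
Step 2: tox in cm = 2.62 nm * 1e-7 = 2.6200e-07 cm
Step 3: Cox = 3.45306e-13 / 2.6200e-07 = 1.32e-06 F/cm^2

1.32e-06


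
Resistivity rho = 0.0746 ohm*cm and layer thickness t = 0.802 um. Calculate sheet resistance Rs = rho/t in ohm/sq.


Step 1: Convert thickness to cm: t = 0.802 um = 8.0200e-05 cm
Step 2: Rs = rho / t = 0.0746 / 8.0200e-05
Step 3: Rs = 930.2 ohm/sq

930.2


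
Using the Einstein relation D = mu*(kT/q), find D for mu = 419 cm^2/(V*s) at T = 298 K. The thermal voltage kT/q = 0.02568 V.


Step 1: D = mu * (kT/q)
Step 2: D = 419 * 0.02568
Step 3: D = 10.76 cm^2/s

10.76
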